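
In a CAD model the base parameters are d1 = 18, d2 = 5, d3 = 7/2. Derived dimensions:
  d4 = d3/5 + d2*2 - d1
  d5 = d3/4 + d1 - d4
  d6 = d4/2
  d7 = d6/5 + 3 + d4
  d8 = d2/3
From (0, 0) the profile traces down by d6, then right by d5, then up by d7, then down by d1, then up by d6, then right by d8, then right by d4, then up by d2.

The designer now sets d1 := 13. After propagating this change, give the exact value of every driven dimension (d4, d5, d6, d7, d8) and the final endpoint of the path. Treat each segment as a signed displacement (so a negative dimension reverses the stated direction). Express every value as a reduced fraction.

d4 = -23/10
d5 = 647/40
d6 = -23/20
d7 = 47/100
d8 = 5/3
endpoint = (373/24, -753/100)

Apply edit: d1 := 13
  d4 = d3/5 + d2*2 - d1 = -23/10
  d5 = d3/4 + d1 - d4 = 647/40
  d6 = d4/2 = -23/20
  d7 = d6/5 + 3 + d4 = 47/100
  d8 = d2/3 = 5/3
Walk from origin (0, 0):
  seg 1: down by d6 = -23/20 → (0, 23/20)
  seg 2: right by d5 = 647/40 → (647/40, 23/20)
  seg 3: up by d7 = 47/100 → (647/40, 81/50)
  seg 4: down by d1 = 13 → (647/40, -569/50)
  seg 5: up by d6 = -23/20 → (647/40, -1253/100)
  seg 6: right by d8 = 5/3 → (2141/120, -1253/100)
  seg 7: right by d4 = -23/10 → (373/24, -1253/100)
  seg 8: up by d2 = 5 → (373/24, -753/100)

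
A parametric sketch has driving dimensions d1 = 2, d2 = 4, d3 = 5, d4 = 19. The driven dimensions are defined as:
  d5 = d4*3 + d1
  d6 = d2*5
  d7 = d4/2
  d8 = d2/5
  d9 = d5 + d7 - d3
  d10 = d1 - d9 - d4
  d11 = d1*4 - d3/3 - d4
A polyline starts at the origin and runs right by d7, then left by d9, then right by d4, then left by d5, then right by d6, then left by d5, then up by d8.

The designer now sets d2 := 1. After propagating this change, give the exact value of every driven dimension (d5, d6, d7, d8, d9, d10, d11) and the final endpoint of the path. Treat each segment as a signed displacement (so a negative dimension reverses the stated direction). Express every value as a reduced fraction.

Apply edit: d2 := 1
  d5 = d4*3 + d1 = 59
  d6 = d2*5 = 5
  d7 = d4/2 = 19/2
  d8 = d2/5 = 1/5
  d9 = d5 + d7 - d3 = 127/2
  d10 = d1 - d9 - d4 = -161/2
  d11 = d1*4 - d3/3 - d4 = -38/3
Walk from origin (0, 0):
  seg 1: right by d7 = 19/2 → (19/2, 0)
  seg 2: left by d9 = 127/2 → (-54, 0)
  seg 3: right by d4 = 19 → (-35, 0)
  seg 4: left by d5 = 59 → (-94, 0)
  seg 5: right by d6 = 5 → (-89, 0)
  seg 6: left by d5 = 59 → (-148, 0)
  seg 7: up by d8 = 1/5 → (-148, 1/5)

d5 = 59
d6 = 5
d7 = 19/2
d8 = 1/5
d9 = 127/2
d10 = -161/2
d11 = -38/3
endpoint = (-148, 1/5)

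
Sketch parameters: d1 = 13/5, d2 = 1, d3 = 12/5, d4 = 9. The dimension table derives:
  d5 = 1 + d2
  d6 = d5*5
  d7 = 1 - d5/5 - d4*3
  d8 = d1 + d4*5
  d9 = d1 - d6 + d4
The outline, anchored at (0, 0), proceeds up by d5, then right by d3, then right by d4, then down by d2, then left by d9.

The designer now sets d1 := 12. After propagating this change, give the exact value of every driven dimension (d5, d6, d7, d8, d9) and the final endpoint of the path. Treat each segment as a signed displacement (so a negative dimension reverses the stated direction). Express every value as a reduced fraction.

d5 = 2
d6 = 10
d7 = -132/5
d8 = 57
d9 = 11
endpoint = (2/5, 1)

Apply edit: d1 := 12
  d5 = 1 + d2 = 2
  d6 = d5*5 = 10
  d7 = 1 - d5/5 - d4*3 = -132/5
  d8 = d1 + d4*5 = 57
  d9 = d1 - d6 + d4 = 11
Walk from origin (0, 0):
  seg 1: up by d5 = 2 → (0, 2)
  seg 2: right by d3 = 12/5 → (12/5, 2)
  seg 3: right by d4 = 9 → (57/5, 2)
  seg 4: down by d2 = 1 → (57/5, 1)
  seg 5: left by d9 = 11 → (2/5, 1)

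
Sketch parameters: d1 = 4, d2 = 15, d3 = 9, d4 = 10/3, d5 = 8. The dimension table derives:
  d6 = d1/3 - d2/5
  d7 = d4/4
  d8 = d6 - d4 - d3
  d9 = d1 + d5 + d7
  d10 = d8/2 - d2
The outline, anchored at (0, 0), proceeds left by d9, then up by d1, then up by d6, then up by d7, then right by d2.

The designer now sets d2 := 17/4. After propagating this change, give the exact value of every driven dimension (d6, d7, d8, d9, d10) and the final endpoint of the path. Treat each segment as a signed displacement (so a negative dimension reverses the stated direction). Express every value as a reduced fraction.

d6 = 29/60
d7 = 5/6
d8 = -237/20
d9 = 77/6
d10 = -407/40
endpoint = (-103/12, 319/60)

Apply edit: d2 := 17/4
  d6 = d1/3 - d2/5 = 29/60
  d7 = d4/4 = 5/6
  d8 = d6 - d4 - d3 = -237/20
  d9 = d1 + d5 + d7 = 77/6
  d10 = d8/2 - d2 = -407/40
Walk from origin (0, 0):
  seg 1: left by d9 = 77/6 → (-77/6, 0)
  seg 2: up by d1 = 4 → (-77/6, 4)
  seg 3: up by d6 = 29/60 → (-77/6, 269/60)
  seg 4: up by d7 = 5/6 → (-77/6, 319/60)
  seg 5: right by d2 = 17/4 → (-103/12, 319/60)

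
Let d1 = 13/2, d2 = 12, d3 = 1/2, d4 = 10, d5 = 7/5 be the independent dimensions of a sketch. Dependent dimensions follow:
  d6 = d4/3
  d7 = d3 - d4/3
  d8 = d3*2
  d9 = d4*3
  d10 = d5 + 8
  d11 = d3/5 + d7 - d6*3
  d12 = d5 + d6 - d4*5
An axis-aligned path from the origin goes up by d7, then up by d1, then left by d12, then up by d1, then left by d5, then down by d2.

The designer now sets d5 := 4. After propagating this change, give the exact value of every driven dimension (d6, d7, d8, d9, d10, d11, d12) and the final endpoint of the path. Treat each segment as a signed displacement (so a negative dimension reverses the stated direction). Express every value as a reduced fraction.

d6 = 10/3
d7 = -17/6
d8 = 1
d9 = 30
d10 = 12
d11 = -191/15
d12 = -128/3
endpoint = (116/3, -11/6)

Apply edit: d5 := 4
  d6 = d4/3 = 10/3
  d7 = d3 - d4/3 = -17/6
  d8 = d3*2 = 1
  d9 = d4*3 = 30
  d10 = d5 + 8 = 12
  d11 = d3/5 + d7 - d6*3 = -191/15
  d12 = d5 + d6 - d4*5 = -128/3
Walk from origin (0, 0):
  seg 1: up by d7 = -17/6 → (0, -17/6)
  seg 2: up by d1 = 13/2 → (0, 11/3)
  seg 3: left by d12 = -128/3 → (128/3, 11/3)
  seg 4: up by d1 = 13/2 → (128/3, 61/6)
  seg 5: left by d5 = 4 → (116/3, 61/6)
  seg 6: down by d2 = 12 → (116/3, -11/6)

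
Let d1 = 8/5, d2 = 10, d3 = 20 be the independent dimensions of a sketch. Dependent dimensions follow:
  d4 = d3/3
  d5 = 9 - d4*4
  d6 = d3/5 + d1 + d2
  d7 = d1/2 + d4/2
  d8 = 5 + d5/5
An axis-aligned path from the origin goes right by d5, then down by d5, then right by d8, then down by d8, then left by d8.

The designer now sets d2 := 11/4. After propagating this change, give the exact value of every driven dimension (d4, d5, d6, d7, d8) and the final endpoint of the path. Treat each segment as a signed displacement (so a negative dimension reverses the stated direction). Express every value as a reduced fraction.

d4 = 20/3
d5 = -53/3
d6 = 167/20
d7 = 62/15
d8 = 22/15
endpoint = (-53/3, 81/5)

Apply edit: d2 := 11/4
  d4 = d3/3 = 20/3
  d5 = 9 - d4*4 = -53/3
  d6 = d3/5 + d1 + d2 = 167/20
  d7 = d1/2 + d4/2 = 62/15
  d8 = 5 + d5/5 = 22/15
Walk from origin (0, 0):
  seg 1: right by d5 = -53/3 → (-53/3, 0)
  seg 2: down by d5 = -53/3 → (-53/3, 53/3)
  seg 3: right by d8 = 22/15 → (-81/5, 53/3)
  seg 4: down by d8 = 22/15 → (-81/5, 81/5)
  seg 5: left by d8 = 22/15 → (-53/3, 81/5)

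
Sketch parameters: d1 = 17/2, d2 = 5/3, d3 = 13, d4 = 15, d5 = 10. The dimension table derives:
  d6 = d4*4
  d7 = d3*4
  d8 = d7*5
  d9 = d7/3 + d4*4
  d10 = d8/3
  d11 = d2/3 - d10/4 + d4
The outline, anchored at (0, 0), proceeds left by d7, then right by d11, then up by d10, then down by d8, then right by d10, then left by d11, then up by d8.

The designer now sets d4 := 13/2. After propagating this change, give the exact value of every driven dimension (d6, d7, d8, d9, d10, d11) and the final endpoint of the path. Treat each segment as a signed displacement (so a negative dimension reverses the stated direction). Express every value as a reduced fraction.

Apply edit: d4 := 13/2
  d6 = d4*4 = 26
  d7 = d3*4 = 52
  d8 = d7*5 = 260
  d9 = d7/3 + d4*4 = 130/3
  d10 = d8/3 = 260/3
  d11 = d2/3 - d10/4 + d4 = -263/18
Walk from origin (0, 0):
  seg 1: left by d7 = 52 → (-52, 0)
  seg 2: right by d11 = -263/18 → (-1199/18, 0)
  seg 3: up by d10 = 260/3 → (-1199/18, 260/3)
  seg 4: down by d8 = 260 → (-1199/18, -520/3)
  seg 5: right by d10 = 260/3 → (361/18, -520/3)
  seg 6: left by d11 = -263/18 → (104/3, -520/3)
  seg 7: up by d8 = 260 → (104/3, 260/3)

d6 = 26
d7 = 52
d8 = 260
d9 = 130/3
d10 = 260/3
d11 = -263/18
endpoint = (104/3, 260/3)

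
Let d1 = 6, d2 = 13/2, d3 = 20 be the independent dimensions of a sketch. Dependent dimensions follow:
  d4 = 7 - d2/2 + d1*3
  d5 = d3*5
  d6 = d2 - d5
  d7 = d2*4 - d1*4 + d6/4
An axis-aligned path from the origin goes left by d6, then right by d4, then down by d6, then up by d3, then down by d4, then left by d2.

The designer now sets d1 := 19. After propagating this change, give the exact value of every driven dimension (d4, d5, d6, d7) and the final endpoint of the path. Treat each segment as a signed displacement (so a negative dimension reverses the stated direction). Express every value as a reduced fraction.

d4 = 243/4
d5 = 100
d6 = -187/2
d7 = -587/8
endpoint = (591/4, 211/4)

Apply edit: d1 := 19
  d4 = 7 - d2/2 + d1*3 = 243/4
  d5 = d3*5 = 100
  d6 = d2 - d5 = -187/2
  d7 = d2*4 - d1*4 + d6/4 = -587/8
Walk from origin (0, 0):
  seg 1: left by d6 = -187/2 → (187/2, 0)
  seg 2: right by d4 = 243/4 → (617/4, 0)
  seg 3: down by d6 = -187/2 → (617/4, 187/2)
  seg 4: up by d3 = 20 → (617/4, 227/2)
  seg 5: down by d4 = 243/4 → (617/4, 211/4)
  seg 6: left by d2 = 13/2 → (591/4, 211/4)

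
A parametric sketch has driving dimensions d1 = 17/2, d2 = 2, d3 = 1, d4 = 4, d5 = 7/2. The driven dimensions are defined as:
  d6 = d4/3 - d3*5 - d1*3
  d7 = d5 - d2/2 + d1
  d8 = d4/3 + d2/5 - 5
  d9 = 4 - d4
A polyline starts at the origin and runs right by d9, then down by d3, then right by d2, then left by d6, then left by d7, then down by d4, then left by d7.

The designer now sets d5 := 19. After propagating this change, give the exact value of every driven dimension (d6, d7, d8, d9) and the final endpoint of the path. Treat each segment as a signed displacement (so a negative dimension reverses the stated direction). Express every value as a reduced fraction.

Apply edit: d5 := 19
  d6 = d4/3 - d3*5 - d1*3 = -175/6
  d7 = d5 - d2/2 + d1 = 53/2
  d8 = d4/3 + d2/5 - 5 = -49/15
  d9 = 4 - d4 = 0
Walk from origin (0, 0):
  seg 1: right by d9 = 0 → (0, 0)
  seg 2: down by d3 = 1 → (0, -1)
  seg 3: right by d2 = 2 → (2, -1)
  seg 4: left by d6 = -175/6 → (187/6, -1)
  seg 5: left by d7 = 53/2 → (14/3, -1)
  seg 6: down by d4 = 4 → (14/3, -5)
  seg 7: left by d7 = 53/2 → (-131/6, -5)

d6 = -175/6
d7 = 53/2
d8 = -49/15
d9 = 0
endpoint = (-131/6, -5)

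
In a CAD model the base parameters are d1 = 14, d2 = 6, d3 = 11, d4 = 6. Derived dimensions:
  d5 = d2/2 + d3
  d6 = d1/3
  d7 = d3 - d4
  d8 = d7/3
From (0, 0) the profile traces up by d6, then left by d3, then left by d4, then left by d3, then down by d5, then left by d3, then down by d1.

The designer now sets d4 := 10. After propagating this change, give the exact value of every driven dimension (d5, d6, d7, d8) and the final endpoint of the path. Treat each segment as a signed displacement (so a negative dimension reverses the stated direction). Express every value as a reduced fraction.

Apply edit: d4 := 10
  d5 = d2/2 + d3 = 14
  d6 = d1/3 = 14/3
  d7 = d3 - d4 = 1
  d8 = d7/3 = 1/3
Walk from origin (0, 0):
  seg 1: up by d6 = 14/3 → (0, 14/3)
  seg 2: left by d3 = 11 → (-11, 14/3)
  seg 3: left by d4 = 10 → (-21, 14/3)
  seg 4: left by d3 = 11 → (-32, 14/3)
  seg 5: down by d5 = 14 → (-32, -28/3)
  seg 6: left by d3 = 11 → (-43, -28/3)
  seg 7: down by d1 = 14 → (-43, -70/3)

d5 = 14
d6 = 14/3
d7 = 1
d8 = 1/3
endpoint = (-43, -70/3)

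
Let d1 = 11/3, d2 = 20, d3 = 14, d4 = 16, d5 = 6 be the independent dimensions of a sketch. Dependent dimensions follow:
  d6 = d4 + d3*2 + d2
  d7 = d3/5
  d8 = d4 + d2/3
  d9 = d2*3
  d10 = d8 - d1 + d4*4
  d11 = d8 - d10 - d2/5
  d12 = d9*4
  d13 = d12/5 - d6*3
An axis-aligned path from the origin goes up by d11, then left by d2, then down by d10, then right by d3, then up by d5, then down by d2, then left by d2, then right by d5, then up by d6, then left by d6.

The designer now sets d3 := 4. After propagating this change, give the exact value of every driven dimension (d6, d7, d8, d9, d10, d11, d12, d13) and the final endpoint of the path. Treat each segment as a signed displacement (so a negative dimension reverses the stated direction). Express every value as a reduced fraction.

d6 = 44
d7 = 4/5
d8 = 68/3
d9 = 60
d10 = 83
d11 = -193/3
d12 = 240
d13 = -84
endpoint = (-74, -352/3)

Apply edit: d3 := 4
  d6 = d4 + d3*2 + d2 = 44
  d7 = d3/5 = 4/5
  d8 = d4 + d2/3 = 68/3
  d9 = d2*3 = 60
  d10 = d8 - d1 + d4*4 = 83
  d11 = d8 - d10 - d2/5 = -193/3
  d12 = d9*4 = 240
  d13 = d12/5 - d6*3 = -84
Walk from origin (0, 0):
  seg 1: up by d11 = -193/3 → (0, -193/3)
  seg 2: left by d2 = 20 → (-20, -193/3)
  seg 3: down by d10 = 83 → (-20, -442/3)
  seg 4: right by d3 = 4 → (-16, -442/3)
  seg 5: up by d5 = 6 → (-16, -424/3)
  seg 6: down by d2 = 20 → (-16, -484/3)
  seg 7: left by d2 = 20 → (-36, -484/3)
  seg 8: right by d5 = 6 → (-30, -484/3)
  seg 9: up by d6 = 44 → (-30, -352/3)
  seg 10: left by d6 = 44 → (-74, -352/3)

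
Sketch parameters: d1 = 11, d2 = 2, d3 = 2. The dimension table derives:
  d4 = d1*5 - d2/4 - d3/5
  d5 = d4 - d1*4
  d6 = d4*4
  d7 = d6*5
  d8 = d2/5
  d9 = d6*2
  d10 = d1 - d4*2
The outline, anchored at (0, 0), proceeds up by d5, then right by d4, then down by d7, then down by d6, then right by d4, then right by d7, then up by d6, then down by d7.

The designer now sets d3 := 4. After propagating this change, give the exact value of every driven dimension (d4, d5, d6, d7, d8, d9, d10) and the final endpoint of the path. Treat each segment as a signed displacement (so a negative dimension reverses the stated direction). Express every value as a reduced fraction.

d4 = 537/10
d5 = 97/10
d6 = 1074/5
d7 = 1074
d8 = 2/5
d9 = 2148/5
d10 = -482/5
endpoint = (5907/5, -21383/10)

Apply edit: d3 := 4
  d4 = d1*5 - d2/4 - d3/5 = 537/10
  d5 = d4 - d1*4 = 97/10
  d6 = d4*4 = 1074/5
  d7 = d6*5 = 1074
  d8 = d2/5 = 2/5
  d9 = d6*2 = 2148/5
  d10 = d1 - d4*2 = -482/5
Walk from origin (0, 0):
  seg 1: up by d5 = 97/10 → (0, 97/10)
  seg 2: right by d4 = 537/10 → (537/10, 97/10)
  seg 3: down by d7 = 1074 → (537/10, -10643/10)
  seg 4: down by d6 = 1074/5 → (537/10, -12791/10)
  seg 5: right by d4 = 537/10 → (537/5, -12791/10)
  seg 6: right by d7 = 1074 → (5907/5, -12791/10)
  seg 7: up by d6 = 1074/5 → (5907/5, -10643/10)
  seg 8: down by d7 = 1074 → (5907/5, -21383/10)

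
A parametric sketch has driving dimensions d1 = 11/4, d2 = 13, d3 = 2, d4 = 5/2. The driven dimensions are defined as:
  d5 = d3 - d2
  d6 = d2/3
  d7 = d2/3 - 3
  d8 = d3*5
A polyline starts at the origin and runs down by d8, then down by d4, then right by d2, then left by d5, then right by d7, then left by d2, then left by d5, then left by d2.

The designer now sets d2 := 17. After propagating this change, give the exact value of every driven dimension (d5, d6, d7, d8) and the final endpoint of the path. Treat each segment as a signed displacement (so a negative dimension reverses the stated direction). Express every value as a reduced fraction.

Apply edit: d2 := 17
  d5 = d3 - d2 = -15
  d6 = d2/3 = 17/3
  d7 = d2/3 - 3 = 8/3
  d8 = d3*5 = 10
Walk from origin (0, 0):
  seg 1: down by d8 = 10 → (0, -10)
  seg 2: down by d4 = 5/2 → (0, -25/2)
  seg 3: right by d2 = 17 → (17, -25/2)
  seg 4: left by d5 = -15 → (32, -25/2)
  seg 5: right by d7 = 8/3 → (104/3, -25/2)
  seg 6: left by d2 = 17 → (53/3, -25/2)
  seg 7: left by d5 = -15 → (98/3, -25/2)
  seg 8: left by d2 = 17 → (47/3, -25/2)

d5 = -15
d6 = 17/3
d7 = 8/3
d8 = 10
endpoint = (47/3, -25/2)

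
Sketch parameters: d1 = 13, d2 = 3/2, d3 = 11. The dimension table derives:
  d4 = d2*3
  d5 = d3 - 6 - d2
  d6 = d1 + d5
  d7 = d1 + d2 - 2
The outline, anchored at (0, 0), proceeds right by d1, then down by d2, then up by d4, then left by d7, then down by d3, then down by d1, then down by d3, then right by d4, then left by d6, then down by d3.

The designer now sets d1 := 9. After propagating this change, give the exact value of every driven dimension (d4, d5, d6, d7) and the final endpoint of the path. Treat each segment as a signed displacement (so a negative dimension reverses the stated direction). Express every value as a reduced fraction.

Apply edit: d1 := 9
  d4 = d2*3 = 9/2
  d5 = d3 - 6 - d2 = 7/2
  d6 = d1 + d5 = 25/2
  d7 = d1 + d2 - 2 = 17/2
Walk from origin (0, 0):
  seg 1: right by d1 = 9 → (9, 0)
  seg 2: down by d2 = 3/2 → (9, -3/2)
  seg 3: up by d4 = 9/2 → (9, 3)
  seg 4: left by d7 = 17/2 → (1/2, 3)
  seg 5: down by d3 = 11 → (1/2, -8)
  seg 6: down by d1 = 9 → (1/2, -17)
  seg 7: down by d3 = 11 → (1/2, -28)
  seg 8: right by d4 = 9/2 → (5, -28)
  seg 9: left by d6 = 25/2 → (-15/2, -28)
  seg 10: down by d3 = 11 → (-15/2, -39)

d4 = 9/2
d5 = 7/2
d6 = 25/2
d7 = 17/2
endpoint = (-15/2, -39)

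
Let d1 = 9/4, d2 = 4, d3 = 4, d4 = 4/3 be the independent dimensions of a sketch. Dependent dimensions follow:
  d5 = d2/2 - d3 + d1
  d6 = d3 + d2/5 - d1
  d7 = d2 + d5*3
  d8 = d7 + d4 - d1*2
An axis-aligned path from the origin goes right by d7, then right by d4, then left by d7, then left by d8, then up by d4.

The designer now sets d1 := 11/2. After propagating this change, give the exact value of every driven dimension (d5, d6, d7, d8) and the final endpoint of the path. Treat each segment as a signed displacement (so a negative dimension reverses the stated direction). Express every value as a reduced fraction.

Apply edit: d1 := 11/2
  d5 = d2/2 - d3 + d1 = 7/2
  d6 = d3 + d2/5 - d1 = -7/10
  d7 = d2 + d5*3 = 29/2
  d8 = d7 + d4 - d1*2 = 29/6
Walk from origin (0, 0):
  seg 1: right by d7 = 29/2 → (29/2, 0)
  seg 2: right by d4 = 4/3 → (95/6, 0)
  seg 3: left by d7 = 29/2 → (4/3, 0)
  seg 4: left by d8 = 29/6 → (-7/2, 0)
  seg 5: up by d4 = 4/3 → (-7/2, 4/3)

d5 = 7/2
d6 = -7/10
d7 = 29/2
d8 = 29/6
endpoint = (-7/2, 4/3)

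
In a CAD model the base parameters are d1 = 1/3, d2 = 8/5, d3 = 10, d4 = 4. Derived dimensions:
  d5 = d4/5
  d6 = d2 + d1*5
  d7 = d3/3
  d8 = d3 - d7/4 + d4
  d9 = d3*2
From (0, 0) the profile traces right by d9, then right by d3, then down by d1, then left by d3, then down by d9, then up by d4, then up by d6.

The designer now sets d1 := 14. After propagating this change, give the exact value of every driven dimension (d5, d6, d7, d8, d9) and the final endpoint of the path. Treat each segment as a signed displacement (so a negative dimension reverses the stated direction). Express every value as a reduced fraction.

Apply edit: d1 := 14
  d5 = d4/5 = 4/5
  d6 = d2 + d1*5 = 358/5
  d7 = d3/3 = 10/3
  d8 = d3 - d7/4 + d4 = 79/6
  d9 = d3*2 = 20
Walk from origin (0, 0):
  seg 1: right by d9 = 20 → (20, 0)
  seg 2: right by d3 = 10 → (30, 0)
  seg 3: down by d1 = 14 → (30, -14)
  seg 4: left by d3 = 10 → (20, -14)
  seg 5: down by d9 = 20 → (20, -34)
  seg 6: up by d4 = 4 → (20, -30)
  seg 7: up by d6 = 358/5 → (20, 208/5)

d5 = 4/5
d6 = 358/5
d7 = 10/3
d8 = 79/6
d9 = 20
endpoint = (20, 208/5)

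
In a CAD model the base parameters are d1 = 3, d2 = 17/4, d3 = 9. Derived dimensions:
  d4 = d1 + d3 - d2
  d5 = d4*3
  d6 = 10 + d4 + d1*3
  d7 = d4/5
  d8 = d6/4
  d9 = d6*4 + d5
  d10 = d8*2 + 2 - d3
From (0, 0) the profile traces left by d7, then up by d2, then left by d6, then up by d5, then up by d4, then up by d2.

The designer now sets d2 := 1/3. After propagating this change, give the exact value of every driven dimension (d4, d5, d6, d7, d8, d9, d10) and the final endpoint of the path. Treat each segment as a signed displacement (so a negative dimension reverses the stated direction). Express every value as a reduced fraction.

Apply edit: d2 := 1/3
  d4 = d1 + d3 - d2 = 35/3
  d5 = d4*3 = 35
  d6 = 10 + d4 + d1*3 = 92/3
  d7 = d4/5 = 7/3
  d8 = d6/4 = 23/3
  d9 = d6*4 + d5 = 473/3
  d10 = d8*2 + 2 - d3 = 25/3
Walk from origin (0, 0):
  seg 1: left by d7 = 7/3 → (-7/3, 0)
  seg 2: up by d2 = 1/3 → (-7/3, 1/3)
  seg 3: left by d6 = 92/3 → (-33, 1/3)
  seg 4: up by d5 = 35 → (-33, 106/3)
  seg 5: up by d4 = 35/3 → (-33, 47)
  seg 6: up by d2 = 1/3 → (-33, 142/3)

d4 = 35/3
d5 = 35
d6 = 92/3
d7 = 7/3
d8 = 23/3
d9 = 473/3
d10 = 25/3
endpoint = (-33, 142/3)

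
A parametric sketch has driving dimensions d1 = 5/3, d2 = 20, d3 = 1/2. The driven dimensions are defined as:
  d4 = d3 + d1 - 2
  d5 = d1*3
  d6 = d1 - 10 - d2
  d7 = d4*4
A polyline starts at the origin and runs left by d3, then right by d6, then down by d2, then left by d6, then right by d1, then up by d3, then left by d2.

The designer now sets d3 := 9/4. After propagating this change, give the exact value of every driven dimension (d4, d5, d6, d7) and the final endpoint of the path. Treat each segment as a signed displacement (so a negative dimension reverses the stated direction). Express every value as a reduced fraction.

d4 = 23/12
d5 = 5
d6 = -85/3
d7 = 23/3
endpoint = (-247/12, -71/4)

Apply edit: d3 := 9/4
  d4 = d3 + d1 - 2 = 23/12
  d5 = d1*3 = 5
  d6 = d1 - 10 - d2 = -85/3
  d7 = d4*4 = 23/3
Walk from origin (0, 0):
  seg 1: left by d3 = 9/4 → (-9/4, 0)
  seg 2: right by d6 = -85/3 → (-367/12, 0)
  seg 3: down by d2 = 20 → (-367/12, -20)
  seg 4: left by d6 = -85/3 → (-9/4, -20)
  seg 5: right by d1 = 5/3 → (-7/12, -20)
  seg 6: up by d3 = 9/4 → (-7/12, -71/4)
  seg 7: left by d2 = 20 → (-247/12, -71/4)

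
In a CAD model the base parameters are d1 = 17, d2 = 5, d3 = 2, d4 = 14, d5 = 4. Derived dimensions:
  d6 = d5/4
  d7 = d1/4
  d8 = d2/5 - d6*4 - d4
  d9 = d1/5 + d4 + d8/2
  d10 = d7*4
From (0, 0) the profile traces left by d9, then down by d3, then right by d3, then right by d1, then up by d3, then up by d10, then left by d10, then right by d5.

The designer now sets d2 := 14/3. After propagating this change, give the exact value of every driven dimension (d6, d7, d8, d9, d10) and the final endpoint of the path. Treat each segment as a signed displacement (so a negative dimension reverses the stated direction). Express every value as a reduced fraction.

Apply edit: d2 := 14/3
  d6 = d5/4 = 1
  d7 = d1/4 = 17/4
  d8 = d2/5 - d6*4 - d4 = -256/15
  d9 = d1/5 + d4 + d8/2 = 133/15
  d10 = d7*4 = 17
Walk from origin (0, 0):
  seg 1: left by d9 = 133/15 → (-133/15, 0)
  seg 2: down by d3 = 2 → (-133/15, -2)
  seg 3: right by d3 = 2 → (-103/15, -2)
  seg 4: right by d1 = 17 → (152/15, -2)
  seg 5: up by d3 = 2 → (152/15, 0)
  seg 6: up by d10 = 17 → (152/15, 17)
  seg 7: left by d10 = 17 → (-103/15, 17)
  seg 8: right by d5 = 4 → (-43/15, 17)

d6 = 1
d7 = 17/4
d8 = -256/15
d9 = 133/15
d10 = 17
endpoint = (-43/15, 17)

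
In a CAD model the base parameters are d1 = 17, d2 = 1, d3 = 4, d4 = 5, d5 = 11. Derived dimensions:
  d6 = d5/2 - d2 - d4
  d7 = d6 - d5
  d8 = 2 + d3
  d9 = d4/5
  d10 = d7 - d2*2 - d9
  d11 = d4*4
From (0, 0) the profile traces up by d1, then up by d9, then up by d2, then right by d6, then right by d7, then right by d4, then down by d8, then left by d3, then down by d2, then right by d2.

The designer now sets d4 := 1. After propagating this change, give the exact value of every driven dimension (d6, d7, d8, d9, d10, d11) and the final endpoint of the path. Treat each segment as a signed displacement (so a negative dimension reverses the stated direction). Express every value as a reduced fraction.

d6 = 7/2
d7 = -15/2
d8 = 6
d9 = 1/5
d10 = -97/10
d11 = 4
endpoint = (-6, 56/5)

Apply edit: d4 := 1
  d6 = d5/2 - d2 - d4 = 7/2
  d7 = d6 - d5 = -15/2
  d8 = 2 + d3 = 6
  d9 = d4/5 = 1/5
  d10 = d7 - d2*2 - d9 = -97/10
  d11 = d4*4 = 4
Walk from origin (0, 0):
  seg 1: up by d1 = 17 → (0, 17)
  seg 2: up by d9 = 1/5 → (0, 86/5)
  seg 3: up by d2 = 1 → (0, 91/5)
  seg 4: right by d6 = 7/2 → (7/2, 91/5)
  seg 5: right by d7 = -15/2 → (-4, 91/5)
  seg 6: right by d4 = 1 → (-3, 91/5)
  seg 7: down by d8 = 6 → (-3, 61/5)
  seg 8: left by d3 = 4 → (-7, 61/5)
  seg 9: down by d2 = 1 → (-7, 56/5)
  seg 10: right by d2 = 1 → (-6, 56/5)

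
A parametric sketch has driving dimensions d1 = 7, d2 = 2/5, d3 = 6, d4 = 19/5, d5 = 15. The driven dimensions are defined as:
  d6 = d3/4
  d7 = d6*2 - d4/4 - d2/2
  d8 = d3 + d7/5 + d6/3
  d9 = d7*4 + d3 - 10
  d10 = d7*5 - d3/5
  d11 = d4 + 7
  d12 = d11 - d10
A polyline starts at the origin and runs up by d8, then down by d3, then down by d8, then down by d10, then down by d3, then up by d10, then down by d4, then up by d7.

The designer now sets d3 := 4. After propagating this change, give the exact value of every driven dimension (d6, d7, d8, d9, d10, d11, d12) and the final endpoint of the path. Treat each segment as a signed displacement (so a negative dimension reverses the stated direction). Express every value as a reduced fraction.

Apply edit: d3 := 4
  d6 = d3/4 = 1
  d7 = d6*2 - d4/4 - d2/2 = 17/20
  d8 = d3 + d7/5 + d6/3 = 1351/300
  d9 = d7*4 + d3 - 10 = -13/5
  d10 = d7*5 - d3/5 = 69/20
  d11 = d4 + 7 = 54/5
  d12 = d11 - d10 = 147/20
Walk from origin (0, 0):
  seg 1: up by d8 = 1351/300 → (0, 1351/300)
  seg 2: down by d3 = 4 → (0, 151/300)
  seg 3: down by d8 = 1351/300 → (0, -4)
  seg 4: down by d10 = 69/20 → (0, -149/20)
  seg 5: down by d3 = 4 → (0, -229/20)
  seg 6: up by d10 = 69/20 → (0, -8)
  seg 7: down by d4 = 19/5 → (0, -59/5)
  seg 8: up by d7 = 17/20 → (0, -219/20)

d6 = 1
d7 = 17/20
d8 = 1351/300
d9 = -13/5
d10 = 69/20
d11 = 54/5
d12 = 147/20
endpoint = (0, -219/20)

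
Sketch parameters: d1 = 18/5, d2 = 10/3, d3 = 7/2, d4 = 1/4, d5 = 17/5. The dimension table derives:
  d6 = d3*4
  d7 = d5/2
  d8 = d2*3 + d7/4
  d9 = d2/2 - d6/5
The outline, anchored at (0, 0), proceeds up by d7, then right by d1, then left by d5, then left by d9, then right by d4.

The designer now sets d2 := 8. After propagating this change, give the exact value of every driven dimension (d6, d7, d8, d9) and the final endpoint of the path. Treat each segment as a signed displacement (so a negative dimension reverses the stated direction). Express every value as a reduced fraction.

Apply edit: d2 := 8
  d6 = d3*4 = 14
  d7 = d5/2 = 17/10
  d8 = d2*3 + d7/4 = 977/40
  d9 = d2/2 - d6/5 = 6/5
Walk from origin (0, 0):
  seg 1: up by d7 = 17/10 → (0, 17/10)
  seg 2: right by d1 = 18/5 → (18/5, 17/10)
  seg 3: left by d5 = 17/5 → (1/5, 17/10)
  seg 4: left by d9 = 6/5 → (-1, 17/10)
  seg 5: right by d4 = 1/4 → (-3/4, 17/10)

d6 = 14
d7 = 17/10
d8 = 977/40
d9 = 6/5
endpoint = (-3/4, 17/10)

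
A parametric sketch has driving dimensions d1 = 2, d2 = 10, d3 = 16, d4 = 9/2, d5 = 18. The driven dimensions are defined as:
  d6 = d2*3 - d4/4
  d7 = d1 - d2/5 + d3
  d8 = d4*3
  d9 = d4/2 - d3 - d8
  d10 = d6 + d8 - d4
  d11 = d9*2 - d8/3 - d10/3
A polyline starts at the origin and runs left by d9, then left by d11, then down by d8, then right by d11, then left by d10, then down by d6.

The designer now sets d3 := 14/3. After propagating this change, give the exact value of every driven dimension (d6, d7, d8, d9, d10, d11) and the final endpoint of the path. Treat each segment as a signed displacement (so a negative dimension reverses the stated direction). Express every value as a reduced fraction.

Apply edit: d3 := 14/3
  d6 = d2*3 - d4/4 = 231/8
  d7 = d1 - d2/5 + d3 = 14/3
  d8 = d4*3 = 27/2
  d9 = d4/2 - d3 - d8 = -191/12
  d10 = d6 + d8 - d4 = 303/8
  d11 = d9*2 - d8/3 - d10/3 = -1175/24
Walk from origin (0, 0):
  seg 1: left by d9 = -191/12 → (191/12, 0)
  seg 2: left by d11 = -1175/24 → (519/8, 0)
  seg 3: down by d8 = 27/2 → (519/8, -27/2)
  seg 4: right by d11 = -1175/24 → (191/12, -27/2)
  seg 5: left by d10 = 303/8 → (-527/24, -27/2)
  seg 6: down by d6 = 231/8 → (-527/24, -339/8)

d6 = 231/8
d7 = 14/3
d8 = 27/2
d9 = -191/12
d10 = 303/8
d11 = -1175/24
endpoint = (-527/24, -339/8)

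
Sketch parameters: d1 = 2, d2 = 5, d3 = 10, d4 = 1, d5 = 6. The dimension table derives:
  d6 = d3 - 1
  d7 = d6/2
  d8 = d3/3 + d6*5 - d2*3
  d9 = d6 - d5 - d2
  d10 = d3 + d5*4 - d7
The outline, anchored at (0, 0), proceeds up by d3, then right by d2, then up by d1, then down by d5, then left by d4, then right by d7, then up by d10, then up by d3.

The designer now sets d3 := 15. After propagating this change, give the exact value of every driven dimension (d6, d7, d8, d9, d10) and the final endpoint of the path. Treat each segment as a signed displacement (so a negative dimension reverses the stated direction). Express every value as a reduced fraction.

d6 = 14
d7 = 7
d8 = 60
d9 = 3
d10 = 32
endpoint = (11, 58)

Apply edit: d3 := 15
  d6 = d3 - 1 = 14
  d7 = d6/2 = 7
  d8 = d3/3 + d6*5 - d2*3 = 60
  d9 = d6 - d5 - d2 = 3
  d10 = d3 + d5*4 - d7 = 32
Walk from origin (0, 0):
  seg 1: up by d3 = 15 → (0, 15)
  seg 2: right by d2 = 5 → (5, 15)
  seg 3: up by d1 = 2 → (5, 17)
  seg 4: down by d5 = 6 → (5, 11)
  seg 5: left by d4 = 1 → (4, 11)
  seg 6: right by d7 = 7 → (11, 11)
  seg 7: up by d10 = 32 → (11, 43)
  seg 8: up by d3 = 15 → (11, 58)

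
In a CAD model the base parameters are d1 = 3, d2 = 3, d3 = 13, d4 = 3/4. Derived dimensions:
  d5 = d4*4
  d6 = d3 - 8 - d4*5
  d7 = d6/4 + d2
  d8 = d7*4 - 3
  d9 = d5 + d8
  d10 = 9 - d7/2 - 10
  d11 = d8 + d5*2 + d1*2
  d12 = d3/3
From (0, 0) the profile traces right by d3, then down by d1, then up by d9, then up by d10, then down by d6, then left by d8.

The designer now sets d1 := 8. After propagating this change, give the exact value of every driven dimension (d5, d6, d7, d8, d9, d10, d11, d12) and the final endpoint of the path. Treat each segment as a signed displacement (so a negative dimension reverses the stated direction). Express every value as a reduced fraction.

Apply edit: d1 := 8
  d5 = d4*4 = 3
  d6 = d3 - 8 - d4*5 = 5/4
  d7 = d6/4 + d2 = 53/16
  d8 = d7*4 - 3 = 41/4
  d9 = d5 + d8 = 53/4
  d10 = 9 - d7/2 - 10 = -85/32
  d11 = d8 + d5*2 + d1*2 = 129/4
  d12 = d3/3 = 13/3
Walk from origin (0, 0):
  seg 1: right by d3 = 13 → (13, 0)
  seg 2: down by d1 = 8 → (13, -8)
  seg 3: up by d9 = 53/4 → (13, 21/4)
  seg 4: up by d10 = -85/32 → (13, 83/32)
  seg 5: down by d6 = 5/4 → (13, 43/32)
  seg 6: left by d8 = 41/4 → (11/4, 43/32)

d5 = 3
d6 = 5/4
d7 = 53/16
d8 = 41/4
d9 = 53/4
d10 = -85/32
d11 = 129/4
d12 = 13/3
endpoint = (11/4, 43/32)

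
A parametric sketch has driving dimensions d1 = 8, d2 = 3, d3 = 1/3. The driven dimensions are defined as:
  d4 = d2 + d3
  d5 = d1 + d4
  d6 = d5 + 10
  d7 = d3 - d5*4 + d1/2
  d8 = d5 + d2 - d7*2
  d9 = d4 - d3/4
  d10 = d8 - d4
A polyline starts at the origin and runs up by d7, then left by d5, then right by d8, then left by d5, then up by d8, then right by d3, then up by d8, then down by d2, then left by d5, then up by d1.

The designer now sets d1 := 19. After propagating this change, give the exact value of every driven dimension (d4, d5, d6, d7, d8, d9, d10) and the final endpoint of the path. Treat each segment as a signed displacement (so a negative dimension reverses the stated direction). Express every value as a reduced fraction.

d4 = 10/3
d5 = 67/3
d6 = 97/3
d7 = -159/2
d8 = 553/3
d9 = 13/4
d10 = 181
endpoint = (353/3, 1831/6)

Apply edit: d1 := 19
  d4 = d2 + d3 = 10/3
  d5 = d1 + d4 = 67/3
  d6 = d5 + 10 = 97/3
  d7 = d3 - d5*4 + d1/2 = -159/2
  d8 = d5 + d2 - d7*2 = 553/3
  d9 = d4 - d3/4 = 13/4
  d10 = d8 - d4 = 181
Walk from origin (0, 0):
  seg 1: up by d7 = -159/2 → (0, -159/2)
  seg 2: left by d5 = 67/3 → (-67/3, -159/2)
  seg 3: right by d8 = 553/3 → (162, -159/2)
  seg 4: left by d5 = 67/3 → (419/3, -159/2)
  seg 5: up by d8 = 553/3 → (419/3, 629/6)
  seg 6: right by d3 = 1/3 → (140, 629/6)
  seg 7: up by d8 = 553/3 → (140, 1735/6)
  seg 8: down by d2 = 3 → (140, 1717/6)
  seg 9: left by d5 = 67/3 → (353/3, 1717/6)
  seg 10: up by d1 = 19 → (353/3, 1831/6)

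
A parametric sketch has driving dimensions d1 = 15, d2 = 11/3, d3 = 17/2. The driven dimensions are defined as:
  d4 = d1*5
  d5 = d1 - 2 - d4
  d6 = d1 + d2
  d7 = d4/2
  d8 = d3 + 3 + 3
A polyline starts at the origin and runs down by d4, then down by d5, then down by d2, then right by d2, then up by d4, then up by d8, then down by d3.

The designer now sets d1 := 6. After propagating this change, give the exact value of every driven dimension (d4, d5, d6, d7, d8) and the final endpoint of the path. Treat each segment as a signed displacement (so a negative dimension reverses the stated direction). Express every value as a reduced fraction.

d4 = 30
d5 = -26
d6 = 29/3
d7 = 15
d8 = 29/2
endpoint = (11/3, 85/3)

Apply edit: d1 := 6
  d4 = d1*5 = 30
  d5 = d1 - 2 - d4 = -26
  d6 = d1 + d2 = 29/3
  d7 = d4/2 = 15
  d8 = d3 + 3 + 3 = 29/2
Walk from origin (0, 0):
  seg 1: down by d4 = 30 → (0, -30)
  seg 2: down by d5 = -26 → (0, -4)
  seg 3: down by d2 = 11/3 → (0, -23/3)
  seg 4: right by d2 = 11/3 → (11/3, -23/3)
  seg 5: up by d4 = 30 → (11/3, 67/3)
  seg 6: up by d8 = 29/2 → (11/3, 221/6)
  seg 7: down by d3 = 17/2 → (11/3, 85/3)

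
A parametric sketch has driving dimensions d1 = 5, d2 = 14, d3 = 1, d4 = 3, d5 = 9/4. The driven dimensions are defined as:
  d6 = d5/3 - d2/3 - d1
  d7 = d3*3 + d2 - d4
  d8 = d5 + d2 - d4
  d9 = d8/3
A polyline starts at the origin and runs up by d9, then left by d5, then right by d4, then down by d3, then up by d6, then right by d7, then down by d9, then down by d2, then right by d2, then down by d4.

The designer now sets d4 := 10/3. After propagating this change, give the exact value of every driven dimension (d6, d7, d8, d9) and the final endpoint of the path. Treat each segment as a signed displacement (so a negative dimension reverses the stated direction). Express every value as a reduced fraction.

d6 = -107/12
d7 = 41/3
d8 = 155/12
d9 = 155/36
endpoint = (115/4, -109/4)

Apply edit: d4 := 10/3
  d6 = d5/3 - d2/3 - d1 = -107/12
  d7 = d3*3 + d2 - d4 = 41/3
  d8 = d5 + d2 - d4 = 155/12
  d9 = d8/3 = 155/36
Walk from origin (0, 0):
  seg 1: up by d9 = 155/36 → (0, 155/36)
  seg 2: left by d5 = 9/4 → (-9/4, 155/36)
  seg 3: right by d4 = 10/3 → (13/12, 155/36)
  seg 4: down by d3 = 1 → (13/12, 119/36)
  seg 5: up by d6 = -107/12 → (13/12, -101/18)
  seg 6: right by d7 = 41/3 → (59/4, -101/18)
  seg 7: down by d9 = 155/36 → (59/4, -119/12)
  seg 8: down by d2 = 14 → (59/4, -287/12)
  seg 9: right by d2 = 14 → (115/4, -287/12)
  seg 10: down by d4 = 10/3 → (115/4, -109/4)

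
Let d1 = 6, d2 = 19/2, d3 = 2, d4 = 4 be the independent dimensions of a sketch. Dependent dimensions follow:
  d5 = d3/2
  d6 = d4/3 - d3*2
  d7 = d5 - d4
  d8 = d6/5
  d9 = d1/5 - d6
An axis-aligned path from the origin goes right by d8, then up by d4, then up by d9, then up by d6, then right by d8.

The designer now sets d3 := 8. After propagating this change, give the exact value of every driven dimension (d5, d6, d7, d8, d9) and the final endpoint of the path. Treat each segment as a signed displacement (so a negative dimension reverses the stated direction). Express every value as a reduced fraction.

d5 = 4
d6 = -44/3
d7 = 0
d8 = -44/15
d9 = 238/15
endpoint = (-88/15, 26/5)

Apply edit: d3 := 8
  d5 = d3/2 = 4
  d6 = d4/3 - d3*2 = -44/3
  d7 = d5 - d4 = 0
  d8 = d6/5 = -44/15
  d9 = d1/5 - d6 = 238/15
Walk from origin (0, 0):
  seg 1: right by d8 = -44/15 → (-44/15, 0)
  seg 2: up by d4 = 4 → (-44/15, 4)
  seg 3: up by d9 = 238/15 → (-44/15, 298/15)
  seg 4: up by d6 = -44/3 → (-44/15, 26/5)
  seg 5: right by d8 = -44/15 → (-88/15, 26/5)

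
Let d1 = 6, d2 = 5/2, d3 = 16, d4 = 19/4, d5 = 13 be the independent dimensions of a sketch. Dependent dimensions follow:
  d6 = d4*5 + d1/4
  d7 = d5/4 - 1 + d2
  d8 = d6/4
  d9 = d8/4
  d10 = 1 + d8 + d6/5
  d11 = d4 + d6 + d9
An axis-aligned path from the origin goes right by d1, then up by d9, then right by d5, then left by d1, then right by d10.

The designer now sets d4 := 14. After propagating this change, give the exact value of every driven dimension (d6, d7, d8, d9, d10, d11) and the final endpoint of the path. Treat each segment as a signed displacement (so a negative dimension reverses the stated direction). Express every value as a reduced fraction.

d6 = 143/2
d7 = 19/4
d8 = 143/8
d9 = 143/32
d10 = 1327/40
d11 = 2879/32
endpoint = (1847/40, 143/32)

Apply edit: d4 := 14
  d6 = d4*5 + d1/4 = 143/2
  d7 = d5/4 - 1 + d2 = 19/4
  d8 = d6/4 = 143/8
  d9 = d8/4 = 143/32
  d10 = 1 + d8 + d6/5 = 1327/40
  d11 = d4 + d6 + d9 = 2879/32
Walk from origin (0, 0):
  seg 1: right by d1 = 6 → (6, 0)
  seg 2: up by d9 = 143/32 → (6, 143/32)
  seg 3: right by d5 = 13 → (19, 143/32)
  seg 4: left by d1 = 6 → (13, 143/32)
  seg 5: right by d10 = 1327/40 → (1847/40, 143/32)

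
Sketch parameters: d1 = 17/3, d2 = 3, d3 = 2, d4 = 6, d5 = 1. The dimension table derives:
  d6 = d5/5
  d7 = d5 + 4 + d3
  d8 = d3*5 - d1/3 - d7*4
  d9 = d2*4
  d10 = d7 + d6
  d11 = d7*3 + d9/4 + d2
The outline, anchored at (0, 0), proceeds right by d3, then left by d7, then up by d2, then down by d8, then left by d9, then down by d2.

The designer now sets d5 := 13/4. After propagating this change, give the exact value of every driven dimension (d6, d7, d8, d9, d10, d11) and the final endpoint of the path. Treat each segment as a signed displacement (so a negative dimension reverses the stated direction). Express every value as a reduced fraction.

Apply edit: d5 := 13/4
  d6 = d5/5 = 13/20
  d7 = d5 + 4 + d3 = 37/4
  d8 = d3*5 - d1/3 - d7*4 = -260/9
  d9 = d2*4 = 12
  d10 = d7 + d6 = 99/10
  d11 = d7*3 + d9/4 + d2 = 135/4
Walk from origin (0, 0):
  seg 1: right by d3 = 2 → (2, 0)
  seg 2: left by d7 = 37/4 → (-29/4, 0)
  seg 3: up by d2 = 3 → (-29/4, 3)
  seg 4: down by d8 = -260/9 → (-29/4, 287/9)
  seg 5: left by d9 = 12 → (-77/4, 287/9)
  seg 6: down by d2 = 3 → (-77/4, 260/9)

d6 = 13/20
d7 = 37/4
d8 = -260/9
d9 = 12
d10 = 99/10
d11 = 135/4
endpoint = (-77/4, 260/9)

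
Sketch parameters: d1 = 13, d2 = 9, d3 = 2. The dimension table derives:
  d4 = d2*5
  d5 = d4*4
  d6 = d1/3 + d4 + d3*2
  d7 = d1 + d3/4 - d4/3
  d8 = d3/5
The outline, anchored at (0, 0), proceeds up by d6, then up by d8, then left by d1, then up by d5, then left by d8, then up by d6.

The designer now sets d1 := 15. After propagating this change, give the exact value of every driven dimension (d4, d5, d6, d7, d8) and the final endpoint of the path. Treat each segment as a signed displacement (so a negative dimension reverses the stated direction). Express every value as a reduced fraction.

Apply edit: d1 := 15
  d4 = d2*5 = 45
  d5 = d4*4 = 180
  d6 = d1/3 + d4 + d3*2 = 54
  d7 = d1 + d3/4 - d4/3 = 1/2
  d8 = d3/5 = 2/5
Walk from origin (0, 0):
  seg 1: up by d6 = 54 → (0, 54)
  seg 2: up by d8 = 2/5 → (0, 272/5)
  seg 3: left by d1 = 15 → (-15, 272/5)
  seg 4: up by d5 = 180 → (-15, 1172/5)
  seg 5: left by d8 = 2/5 → (-77/5, 1172/5)
  seg 6: up by d6 = 54 → (-77/5, 1442/5)

d4 = 45
d5 = 180
d6 = 54
d7 = 1/2
d8 = 2/5
endpoint = (-77/5, 1442/5)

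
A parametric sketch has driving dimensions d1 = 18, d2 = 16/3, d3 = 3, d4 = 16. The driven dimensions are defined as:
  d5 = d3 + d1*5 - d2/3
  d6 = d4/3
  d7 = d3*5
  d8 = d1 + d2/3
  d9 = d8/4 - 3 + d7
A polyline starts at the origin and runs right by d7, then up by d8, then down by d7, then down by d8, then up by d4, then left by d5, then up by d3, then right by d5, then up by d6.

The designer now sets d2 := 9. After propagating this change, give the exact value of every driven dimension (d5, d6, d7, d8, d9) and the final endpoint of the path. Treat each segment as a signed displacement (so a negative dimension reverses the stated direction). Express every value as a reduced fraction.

Apply edit: d2 := 9
  d5 = d3 + d1*5 - d2/3 = 90
  d6 = d4/3 = 16/3
  d7 = d3*5 = 15
  d8 = d1 + d2/3 = 21
  d9 = d8/4 - 3 + d7 = 69/4
Walk from origin (0, 0):
  seg 1: right by d7 = 15 → (15, 0)
  seg 2: up by d8 = 21 → (15, 21)
  seg 3: down by d7 = 15 → (15, 6)
  seg 4: down by d8 = 21 → (15, -15)
  seg 5: up by d4 = 16 → (15, 1)
  seg 6: left by d5 = 90 → (-75, 1)
  seg 7: up by d3 = 3 → (-75, 4)
  seg 8: right by d5 = 90 → (15, 4)
  seg 9: up by d6 = 16/3 → (15, 28/3)

d5 = 90
d6 = 16/3
d7 = 15
d8 = 21
d9 = 69/4
endpoint = (15, 28/3)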